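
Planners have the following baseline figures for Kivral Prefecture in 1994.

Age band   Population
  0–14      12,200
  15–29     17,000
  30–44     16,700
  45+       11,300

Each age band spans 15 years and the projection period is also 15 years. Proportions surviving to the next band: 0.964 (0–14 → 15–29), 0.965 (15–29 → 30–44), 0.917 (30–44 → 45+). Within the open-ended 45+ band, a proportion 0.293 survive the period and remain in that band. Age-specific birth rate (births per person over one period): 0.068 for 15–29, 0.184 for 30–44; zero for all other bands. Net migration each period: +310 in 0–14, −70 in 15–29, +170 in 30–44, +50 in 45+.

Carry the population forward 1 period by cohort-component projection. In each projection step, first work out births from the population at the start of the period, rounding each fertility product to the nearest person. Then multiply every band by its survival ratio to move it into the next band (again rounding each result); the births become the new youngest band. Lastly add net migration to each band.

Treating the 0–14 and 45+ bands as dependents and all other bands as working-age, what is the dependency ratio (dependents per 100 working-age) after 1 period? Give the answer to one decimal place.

After projecting period 1:
Births: 17000 × 0.068 = 1156 ; 16700 × 0.184 = 3073 — total 4229
15–29: 12200 × 0.964 = 11761
30–44: 17000 × 0.965 = 16405
45+: 16700 × 0.917 + 11300 × 0.293 = 15314 + 3311 = 18625
Net migration: 0–14 + 310 → 4539; 15–29 − 70 → 11691; 30–44 + 170 → 16575; 45+ + 50 → 18675
→ [4539, 11691, 16575, 18675]
Dependents (band 0–14 + band 45+) = 4539 + 18675 = 23214; working-age = 28266; ratio = 23214/28266 × 100 = 82.1

82.1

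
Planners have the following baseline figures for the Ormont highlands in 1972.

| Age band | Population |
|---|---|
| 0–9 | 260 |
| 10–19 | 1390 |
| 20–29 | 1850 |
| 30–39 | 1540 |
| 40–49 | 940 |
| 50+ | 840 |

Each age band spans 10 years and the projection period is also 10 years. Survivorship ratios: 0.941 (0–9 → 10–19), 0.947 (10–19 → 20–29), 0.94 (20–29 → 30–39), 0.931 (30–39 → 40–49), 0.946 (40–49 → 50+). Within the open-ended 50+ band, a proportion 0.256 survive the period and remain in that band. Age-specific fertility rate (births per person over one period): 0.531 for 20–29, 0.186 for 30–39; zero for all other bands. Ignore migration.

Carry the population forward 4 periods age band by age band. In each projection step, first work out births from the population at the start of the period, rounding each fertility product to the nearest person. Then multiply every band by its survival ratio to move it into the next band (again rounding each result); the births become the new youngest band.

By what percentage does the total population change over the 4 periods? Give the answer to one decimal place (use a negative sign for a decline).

-30.5

[period 1]
Births: 1850 * 0.531 = 982 ; 1540 * 0.186 = 286 ⇒ total 1268
10–19: 260 * 0.941 = 245
20–29: 1390 * 0.947 = 1316
30–39: 1850 * 0.94 = 1739
40–49: 1540 * 0.931 = 1434
50+: 940 * 0.946 + 840 * 0.256 = 889 + 215 = 1104
End of period: [1268, 245, 1316, 1739, 1434, 1104]
[period 2]
Births: 1316 * 0.531 = 699 ; 1739 * 0.186 = 323 ⇒ total 1022
10–19: 1268 * 0.941 = 1193
20–29: 245 * 0.947 = 232
30–39: 1316 * 0.94 = 1237
40–49: 1739 * 0.931 = 1619
50+: 1434 * 0.946 + 1104 * 0.256 = 1357 + 283 = 1640
End of period: [1022, 1193, 232, 1237, 1619, 1640]
[period 3]
Births: 232 * 0.531 = 123 ; 1237 * 0.186 = 230 ⇒ total 353
10–19: 1022 * 0.941 = 962
20–29: 1193 * 0.947 = 1130
30–39: 232 * 0.94 = 218
40–49: 1237 * 0.931 = 1152
50+: 1619 * 0.946 + 1640 * 0.256 = 1532 + 420 = 1952
End of period: [353, 962, 1130, 218, 1152, 1952]
[period 4]
Births: 1130 * 0.531 = 600 ; 218 * 0.186 = 41 ⇒ total 641
10–19: 353 * 0.941 = 332
20–29: 962 * 0.947 = 911
30–39: 1130 * 0.94 = 1062
40–49: 218 * 0.931 = 203
50+: 1152 * 0.946 + 1952 * 0.256 = 1090 + 500 = 1590
End of period: [641, 332, 911, 1062, 203, 1590]
Total: 6820 → 4739; change = -2081; percentage change = -30.5%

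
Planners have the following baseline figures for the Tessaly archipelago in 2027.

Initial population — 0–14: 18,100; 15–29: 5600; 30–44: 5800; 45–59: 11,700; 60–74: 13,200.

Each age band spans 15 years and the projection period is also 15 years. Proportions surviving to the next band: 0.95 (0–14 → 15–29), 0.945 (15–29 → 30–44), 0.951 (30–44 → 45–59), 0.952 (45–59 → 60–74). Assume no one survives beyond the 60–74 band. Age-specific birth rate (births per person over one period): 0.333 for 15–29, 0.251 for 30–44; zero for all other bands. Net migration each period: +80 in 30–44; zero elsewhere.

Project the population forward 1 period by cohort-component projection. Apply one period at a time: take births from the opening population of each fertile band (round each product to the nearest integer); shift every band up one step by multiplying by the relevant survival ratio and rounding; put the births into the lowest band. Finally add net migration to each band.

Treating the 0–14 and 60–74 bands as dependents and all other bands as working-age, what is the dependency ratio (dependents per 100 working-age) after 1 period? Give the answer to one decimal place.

51.5

Call the bands 1 to 5, youngest first.
Period 1:
Births: 5600 × 0.333 = 1865, 5800 × 0.251 = 1456 → 3321
Band 2: 18100 × 0.95 = 17195
Band 3: 5600 × 0.945 = 5292
Band 4: 5800 × 0.951 = 5516
Band 5: 11700 × 0.952 = 11138
Net migration: Band 3 + 80 → 5372
→ [3321, 17195, 5372, 5516, 11138]
Dependents (band 0–14 + band 60–74) = 3321 + 11138 = 14459; working-age = 28083; ratio = 14459/28083 × 100 = 51.5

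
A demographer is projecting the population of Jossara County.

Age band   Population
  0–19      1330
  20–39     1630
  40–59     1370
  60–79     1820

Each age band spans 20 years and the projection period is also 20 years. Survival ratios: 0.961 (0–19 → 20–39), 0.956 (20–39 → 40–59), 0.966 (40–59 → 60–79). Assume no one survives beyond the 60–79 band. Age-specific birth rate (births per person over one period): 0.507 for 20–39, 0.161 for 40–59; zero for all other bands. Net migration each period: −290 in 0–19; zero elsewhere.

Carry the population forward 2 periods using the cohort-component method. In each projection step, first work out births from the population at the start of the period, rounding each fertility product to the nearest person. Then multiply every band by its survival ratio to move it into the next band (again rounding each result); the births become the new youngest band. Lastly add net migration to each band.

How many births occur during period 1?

1047

[period 1]
Births: 1630 × 0.507 = 826 ; 1370 × 0.161 = 221 ⇒ total 1047
20–39: 1330 × 0.961 = 1278
40–59: 1630 × 0.956 = 1558
60–79: 1370 × 0.966 = 1323
Net migration: 0–19 − 290 → 757
Population now: 0–19=757, 20–39=1278, 40–59=1558, 60–79=1323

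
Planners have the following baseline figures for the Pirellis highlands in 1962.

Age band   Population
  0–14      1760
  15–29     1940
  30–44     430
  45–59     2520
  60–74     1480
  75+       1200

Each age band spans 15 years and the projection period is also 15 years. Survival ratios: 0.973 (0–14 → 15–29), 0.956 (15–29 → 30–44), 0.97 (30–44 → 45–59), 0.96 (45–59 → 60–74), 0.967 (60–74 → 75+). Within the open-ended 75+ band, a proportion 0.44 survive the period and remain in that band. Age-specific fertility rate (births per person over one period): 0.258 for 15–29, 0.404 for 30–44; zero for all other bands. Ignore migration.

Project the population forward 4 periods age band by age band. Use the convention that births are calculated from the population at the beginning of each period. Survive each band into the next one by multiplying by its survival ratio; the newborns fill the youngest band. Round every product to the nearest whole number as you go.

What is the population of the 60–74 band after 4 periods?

1524

Period 1:
Births: 1940 × 0.258 = 501, 430 × 0.404 = 174 — total 675
15–29: 1760 × 0.973 = 1712
30–44: 1940 × 0.956 = 1855
45–59: 430 × 0.97 = 417
60–74: 2520 × 0.96 = 2419
75+: 1480 × 0.967 + 1200 × 0.44 = 1431 + 528 = 1959
→ [675, 1712, 1855, 417, 2419, 1959]
Period 2:
Births: 1712 × 0.258 = 442, 1855 × 0.404 = 749 — total 1191
15–29: 675 × 0.973 = 657
30–44: 1712 × 0.956 = 1637
45–59: 1855 × 0.97 = 1799
60–74: 417 × 0.96 = 400
75+: 2419 × 0.967 + 1959 × 0.44 = 2339 + 862 = 3201
→ [1191, 657, 1637, 1799, 400, 3201]
Period 3:
Births: 657 × 0.258 = 170, 1637 × 0.404 = 661 — total 831
15–29: 1191 × 0.973 = 1159
30–44: 657 × 0.956 = 628
45–59: 1637 × 0.97 = 1588
60–74: 1799 × 0.96 = 1727
75+: 400 × 0.967 + 3201 × 0.44 = 387 + 1408 = 1795
→ [831, 1159, 628, 1588, 1727, 1795]
Period 4:
Births: 1159 × 0.258 = 299, 628 × 0.404 = 254 — total 553
15–29: 831 × 0.973 = 809
30–44: 1159 × 0.956 = 1108
45–59: 628 × 0.97 = 609
60–74: 1588 × 0.96 = 1524
75+: 1727 × 0.967 + 1795 × 0.44 = 1670 + 790 = 2460
→ [553, 809, 1108, 609, 1524, 2460]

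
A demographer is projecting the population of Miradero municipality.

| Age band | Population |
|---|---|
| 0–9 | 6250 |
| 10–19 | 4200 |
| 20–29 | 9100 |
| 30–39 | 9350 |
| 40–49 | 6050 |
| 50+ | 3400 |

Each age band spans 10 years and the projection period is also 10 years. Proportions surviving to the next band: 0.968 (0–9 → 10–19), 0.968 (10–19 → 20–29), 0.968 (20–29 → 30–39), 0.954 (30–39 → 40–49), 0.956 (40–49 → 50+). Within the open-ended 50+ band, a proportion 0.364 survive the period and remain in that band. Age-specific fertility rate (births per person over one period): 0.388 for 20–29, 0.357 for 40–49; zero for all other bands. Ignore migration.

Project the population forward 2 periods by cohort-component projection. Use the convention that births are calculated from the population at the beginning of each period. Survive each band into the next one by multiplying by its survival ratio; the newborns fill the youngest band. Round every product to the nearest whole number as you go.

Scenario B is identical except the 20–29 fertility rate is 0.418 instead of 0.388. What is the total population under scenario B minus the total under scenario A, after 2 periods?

After projecting period 1:
Births: 9100 * 0.388 = 3531 ; 6050 * 0.357 = 2160 → total 5691
10–19: 6250 * 0.968 = 6050
20–29: 4200 * 0.968 = 4066
30–39: 9100 * 0.968 = 8809
40–49: 9350 * 0.954 = 8920
50+: 6050 * 0.956 + 3400 * 0.364 = 5784 + 1238 = 7022
→ [5691, 6050, 4066, 8809, 8920, 7022]
After projecting period 2:
Births: 4066 * 0.388 = 1578 ; 8920 * 0.357 = 3184 → total 4762
10–19: 5691 * 0.968 = 5509
20–29: 6050 * 0.968 = 5856
30–39: 4066 * 0.968 = 3936
40–49: 8809 * 0.954 = 8404
50+: 8920 * 0.956 + 7022 * 0.364 = 8528 + 2556 = 11084
→ [4762, 5509, 5856, 3936, 8404, 11084]
Scenario A total after 2 periods: 39551
Scenario B projection —
After projecting period 1:
Births: 9100 * 0.418 = 3804 ; 6050 * 0.357 = 2160 → total 5964
10–19: 6250 * 0.968 = 6050
20–29: 4200 * 0.968 = 4066
30–39: 9100 * 0.968 = 8809
40–49: 9350 * 0.954 = 8920
50+: 6050 * 0.956 + 3400 * 0.364 = 5784 + 1238 = 7022
→ [5964, 6050, 4066, 8809, 8920, 7022]
After projecting period 2:
Births: 4066 * 0.418 = 1700 ; 8920 * 0.357 = 3184 → total 4884
10–19: 5964 * 0.968 = 5773
20–29: 6050 * 0.968 = 5856
30–39: 4066 * 0.968 = 3936
40–49: 8809 * 0.954 = 8404
50+: 8920 * 0.956 + 7022 * 0.364 = 8528 + 2556 = 11084
→ [4884, 5773, 5856, 3936, 8404, 11084]
Scenario B total after 2 periods: 39937
Difference B − A = 39937 − 39551 = 386

386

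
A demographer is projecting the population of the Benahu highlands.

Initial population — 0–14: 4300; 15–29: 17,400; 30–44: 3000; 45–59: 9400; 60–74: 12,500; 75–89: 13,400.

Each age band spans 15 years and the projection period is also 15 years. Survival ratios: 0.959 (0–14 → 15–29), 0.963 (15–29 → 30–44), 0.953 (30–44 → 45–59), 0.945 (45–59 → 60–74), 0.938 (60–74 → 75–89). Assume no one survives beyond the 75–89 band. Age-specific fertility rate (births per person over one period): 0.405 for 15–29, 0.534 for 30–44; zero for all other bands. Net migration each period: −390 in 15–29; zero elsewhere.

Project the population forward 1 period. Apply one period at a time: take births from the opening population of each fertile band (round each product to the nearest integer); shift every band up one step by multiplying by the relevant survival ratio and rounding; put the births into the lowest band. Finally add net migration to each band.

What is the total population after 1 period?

(Groups numbered youngest = 1 to oldest = 6.)
Period 1.
Births: 17400 × 0.405 = 7047, 3000 × 0.534 = 1602 → 8649
Group 2: 4300 × 0.959 = 4124
Group 3: 17400 × 0.963 = 16756
Group 4: 3000 × 0.953 = 2859
Group 5: 9400 × 0.945 = 8883
Group 6: 12500 × 0.938 = 11725
Net migration: Group 2 − 390 → 3734
Population now: 0–14=8649, 15–29=3734, 30–44=16756, 45–59=2859, 60–74=8883, 75–89=11725
Total after period 1: 8649 + 3734 + 16756 + 2859 + 8883 + 11725 = 52606

52606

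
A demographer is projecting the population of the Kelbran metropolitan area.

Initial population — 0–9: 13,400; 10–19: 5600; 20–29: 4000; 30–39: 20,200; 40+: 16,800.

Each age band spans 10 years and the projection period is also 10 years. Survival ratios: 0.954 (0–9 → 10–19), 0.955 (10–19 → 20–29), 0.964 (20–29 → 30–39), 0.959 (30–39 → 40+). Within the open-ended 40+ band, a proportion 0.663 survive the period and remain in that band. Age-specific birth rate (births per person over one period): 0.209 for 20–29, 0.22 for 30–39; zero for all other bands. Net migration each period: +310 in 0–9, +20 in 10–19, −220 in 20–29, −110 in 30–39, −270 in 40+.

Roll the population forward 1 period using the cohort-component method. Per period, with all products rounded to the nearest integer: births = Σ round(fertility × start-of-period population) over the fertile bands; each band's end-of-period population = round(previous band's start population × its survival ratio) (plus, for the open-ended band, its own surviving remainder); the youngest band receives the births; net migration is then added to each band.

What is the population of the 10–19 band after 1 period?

(Bands numbered youngest = 1 to oldest = 5.)
After projecting period 1:
Births: 4000 × 0.209 = 836, 20200 × 0.22 = 4444 → total 5280
Band 2: 13400 × 0.954 = 12784
Band 3: 5600 × 0.955 = 5348
Band 4: 4000 × 0.964 = 3856
Band 5: 20200 × 0.959 + 16800 × 0.663 = 19372 + 11138 = 30510
Net migration: Band 1 + 310 → 5590; Band 2 + 20 → 12804; Band 3 − 220 → 5128; Band 4 − 110 → 3746; Band 5 − 270 → 30240
Giving 5590 / 12804 / 5128 / 3746 / 30240.

12804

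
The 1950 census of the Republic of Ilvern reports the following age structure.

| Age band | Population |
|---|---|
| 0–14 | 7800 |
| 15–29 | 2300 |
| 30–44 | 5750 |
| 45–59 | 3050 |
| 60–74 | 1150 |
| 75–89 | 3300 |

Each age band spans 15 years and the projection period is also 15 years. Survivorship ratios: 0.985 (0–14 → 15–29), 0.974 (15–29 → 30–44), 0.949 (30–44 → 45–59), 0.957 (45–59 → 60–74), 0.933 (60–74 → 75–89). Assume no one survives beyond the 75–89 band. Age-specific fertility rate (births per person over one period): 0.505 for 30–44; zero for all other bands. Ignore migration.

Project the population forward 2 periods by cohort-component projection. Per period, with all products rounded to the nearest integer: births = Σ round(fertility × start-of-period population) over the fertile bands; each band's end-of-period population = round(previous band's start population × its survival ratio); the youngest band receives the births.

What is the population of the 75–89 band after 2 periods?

Call the groups 1 to 6, youngest first.
After projecting period 1:
Births: 5750 × 0.505 = 2904
Group 2: 7800 × 0.985 = 7683
Group 3: 2300 × 0.974 = 2240
Group 4: 5750 × 0.949 = 5457
Group 5: 3050 × 0.957 = 2919
Group 6: 1150 × 0.933 = 1073
→ [2904, 7683, 2240, 5457, 2919, 1073]
After projecting period 2:
Births: 2240 × 0.505 = 1131
Group 2: 2904 × 0.985 = 2860
Group 3: 7683 × 0.974 = 7483
Group 4: 2240 × 0.949 = 2126
Group 5: 5457 × 0.957 = 5222
Group 6: 2919 × 0.933 = 2723
→ [1131, 2860, 7483, 2126, 5222, 2723]

2723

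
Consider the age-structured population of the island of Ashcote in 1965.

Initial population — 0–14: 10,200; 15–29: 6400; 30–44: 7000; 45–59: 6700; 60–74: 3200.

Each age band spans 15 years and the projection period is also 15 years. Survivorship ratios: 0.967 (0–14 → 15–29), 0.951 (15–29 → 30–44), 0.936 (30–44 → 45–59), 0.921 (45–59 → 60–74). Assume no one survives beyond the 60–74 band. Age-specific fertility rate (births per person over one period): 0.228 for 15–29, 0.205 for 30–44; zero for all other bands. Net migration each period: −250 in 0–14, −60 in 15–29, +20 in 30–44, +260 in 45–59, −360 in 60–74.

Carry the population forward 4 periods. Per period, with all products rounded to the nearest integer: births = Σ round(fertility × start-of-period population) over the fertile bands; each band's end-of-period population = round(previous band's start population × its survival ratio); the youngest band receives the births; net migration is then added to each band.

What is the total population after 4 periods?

16417

Call the groups 1 to 5, youngest first.
Period 1.
Births: 6400 × 0.228 = 1459  |  7000 × 0.205 = 1435 ⇒ total 2894
Group 2: 10200 × 0.967 = 9863
Group 3: 6400 × 0.951 = 6086
Group 4: 7000 × 0.936 = 6552
Group 5: 6700 × 0.921 = 6171
Net migration: Group 1 − 250 → 2644; Group 2 − 60 → 9803; Group 3 + 20 → 6106; Group 4 + 260 → 6812; Group 5 − 360 → 5811
End of period: [2644, 9803, 6106, 6812, 5811]
Period 2.
Births: 9803 × 0.228 = 2235  |  6106 × 0.205 = 1252 ⇒ total 3487
Group 2: 2644 × 0.967 = 2557
Group 3: 9803 × 0.951 = 9323
Group 4: 6106 × 0.936 = 5715
Group 5: 6812 × 0.921 = 6274
Net migration: Group 1 − 250 → 3237; Group 2 − 60 → 2497; Group 3 + 20 → 9343; Group 4 + 260 → 5975; Group 5 − 360 → 5914
End of period: [3237, 2497, 9343, 5975, 5914]
Period 3.
Births: 2497 × 0.228 = 569  |  9343 × 0.205 = 1915 ⇒ total 2484
Group 2: 3237 × 0.967 = 3130
Group 3: 2497 × 0.951 = 2375
Group 4: 9343 × 0.936 = 8745
Group 5: 5975 × 0.921 = 5503
Net migration: Group 1 − 250 → 2234; Group 2 − 60 → 3070; Group 3 + 20 → 2395; Group 4 + 260 → 9005; Group 5 − 360 → 5143
End of period: [2234, 3070, 2395, 9005, 5143]
Period 4.
Births: 3070 × 0.228 = 700  |  2395 × 0.205 = 491 ⇒ total 1191
Group 2: 2234 × 0.967 = 2160
Group 3: 3070 × 0.951 = 2920
Group 4: 2395 × 0.936 = 2242
Group 5: 9005 × 0.921 = 8294
Net migration: Group 1 − 250 → 941; Group 2 − 60 → 2100; Group 3 + 20 → 2940; Group 4 + 260 → 2502; Group 5 − 360 → 7934
End of period: [941, 2100, 2940, 2502, 7934]
Total after period 4: 941 + 2100 + 2940 + 2502 + 7934 = 16417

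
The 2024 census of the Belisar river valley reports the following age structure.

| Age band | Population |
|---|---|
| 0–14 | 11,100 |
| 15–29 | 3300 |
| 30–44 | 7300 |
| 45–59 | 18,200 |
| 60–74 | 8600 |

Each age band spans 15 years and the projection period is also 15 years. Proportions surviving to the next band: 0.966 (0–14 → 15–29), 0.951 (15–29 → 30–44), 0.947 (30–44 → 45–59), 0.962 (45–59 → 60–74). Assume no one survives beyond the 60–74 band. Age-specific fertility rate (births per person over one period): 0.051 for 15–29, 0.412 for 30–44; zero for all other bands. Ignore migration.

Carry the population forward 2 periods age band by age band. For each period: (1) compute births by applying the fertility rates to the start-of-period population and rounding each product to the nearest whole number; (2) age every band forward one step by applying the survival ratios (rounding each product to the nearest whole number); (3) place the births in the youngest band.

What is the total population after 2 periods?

Numbering the groups 1..5 from youngest to oldest:
Period 1:
Births: 3300 × 0.051 = 168 ; 7300 × 0.412 = 3008 → 3176
Group 2: 11100 × 0.966 = 10723
Group 3: 3300 × 0.951 = 3138
Group 4: 7300 × 0.947 = 6913
Group 5: 18200 × 0.962 = 17508
→ [3176, 10723, 3138, 6913, 17508]
Period 2:
Births: 10723 × 0.051 = 547 ; 3138 × 0.412 = 1293 → 1840
Group 2: 3176 × 0.966 = 3068
Group 3: 10723 × 0.951 = 10198
Group 4: 3138 × 0.947 = 2972
Group 5: 6913 × 0.962 = 6650
→ [1840, 3068, 10198, 2972, 6650]
Total after period 2: 1840 + 3068 + 10198 + 2972 + 6650 = 24728

24728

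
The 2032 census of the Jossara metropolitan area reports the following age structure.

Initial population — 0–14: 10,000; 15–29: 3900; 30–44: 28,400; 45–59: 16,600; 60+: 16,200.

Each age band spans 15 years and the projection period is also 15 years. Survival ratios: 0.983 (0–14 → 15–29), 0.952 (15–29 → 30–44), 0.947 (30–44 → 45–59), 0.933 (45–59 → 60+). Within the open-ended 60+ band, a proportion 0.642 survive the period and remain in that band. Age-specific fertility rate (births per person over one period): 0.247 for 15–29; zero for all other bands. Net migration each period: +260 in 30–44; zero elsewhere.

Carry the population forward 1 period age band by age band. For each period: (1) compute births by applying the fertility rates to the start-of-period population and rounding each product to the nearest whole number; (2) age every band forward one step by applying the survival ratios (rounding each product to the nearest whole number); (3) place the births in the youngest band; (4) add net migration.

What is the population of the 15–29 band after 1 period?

(Groups numbered youngest = 1 to oldest = 5.)
[period 1]
Births: 3900 × 0.247 = 963
Group 2: 10000 × 0.983 = 9830
Group 3: 3900 × 0.952 = 3713
Group 4: 28400 × 0.947 = 26895
Group 5: 16600 × 0.933 + 16200 × 0.642 = 15488 + 10400 = 25888
Net migration: Group 3 + 260 → 3973
Giving 963 / 9830 / 3973 / 26895 / 25888.

9830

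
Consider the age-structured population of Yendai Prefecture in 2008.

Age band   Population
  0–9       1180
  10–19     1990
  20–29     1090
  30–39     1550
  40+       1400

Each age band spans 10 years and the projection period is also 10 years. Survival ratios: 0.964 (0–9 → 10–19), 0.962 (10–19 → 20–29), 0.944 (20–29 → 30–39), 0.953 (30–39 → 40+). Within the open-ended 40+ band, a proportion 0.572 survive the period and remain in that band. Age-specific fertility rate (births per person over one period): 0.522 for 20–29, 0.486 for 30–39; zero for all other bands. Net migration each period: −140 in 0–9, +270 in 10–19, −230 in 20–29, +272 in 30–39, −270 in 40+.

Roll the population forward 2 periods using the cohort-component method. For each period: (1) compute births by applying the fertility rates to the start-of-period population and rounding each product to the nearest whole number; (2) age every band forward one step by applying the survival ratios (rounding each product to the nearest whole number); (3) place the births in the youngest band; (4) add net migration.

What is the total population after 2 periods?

7885

Call the bands 1 to 5, youngest first.
After projecting period 1:
Births: 1090 * 0.522 = 569  |  1550 * 0.486 = 753 → 1322
Band 2: 1180 * 0.964 = 1138
Band 3: 1990 * 0.962 = 1914
Band 4: 1090 * 0.944 = 1029
Band 5: 1550 * 0.953 + 1400 * 0.572 = 1477 + 801 = 2278
Net migration: Band 1 − 140 → 1182; Band 2 + 270 → 1408; Band 3 − 230 → 1684; Band 4 + 272 → 1301; Band 5 − 270 → 2008
→ [1182, 1408, 1684, 1301, 2008]
After projecting period 2:
Births: 1684 * 0.522 = 879  |  1301 * 0.486 = 632 → 1511
Band 2: 1182 * 0.964 = 1139
Band 3: 1408 * 0.962 = 1354
Band 4: 1684 * 0.944 = 1590
Band 5: 1301 * 0.953 + 2008 * 0.572 = 1240 + 1149 = 2389
Net migration: Band 1 − 140 → 1371; Band 2 + 270 → 1409; Band 3 − 230 → 1124; Band 4 + 272 → 1862; Band 5 − 270 → 2119
→ [1371, 1409, 1124, 1862, 2119]
Total after period 2: 1371 + 1409 + 1124 + 1862 + 2119 = 7885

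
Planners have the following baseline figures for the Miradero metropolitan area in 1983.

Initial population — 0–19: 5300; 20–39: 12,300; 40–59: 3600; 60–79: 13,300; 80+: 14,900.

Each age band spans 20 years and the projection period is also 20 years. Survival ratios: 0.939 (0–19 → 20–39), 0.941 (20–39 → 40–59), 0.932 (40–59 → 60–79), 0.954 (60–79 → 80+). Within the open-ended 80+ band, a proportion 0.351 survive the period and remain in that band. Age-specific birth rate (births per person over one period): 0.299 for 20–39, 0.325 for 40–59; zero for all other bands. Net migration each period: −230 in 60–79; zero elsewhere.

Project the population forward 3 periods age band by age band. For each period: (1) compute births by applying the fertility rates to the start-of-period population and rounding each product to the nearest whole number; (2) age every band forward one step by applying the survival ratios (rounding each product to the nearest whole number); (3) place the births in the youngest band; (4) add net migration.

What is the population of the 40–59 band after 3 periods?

After projecting period 1:
Births: 12300 * 0.299 = 3678 ; 3600 * 0.325 = 1170 → 4848
20–39: 5300 * 0.939 = 4977
40–59: 12300 * 0.941 = 11574
60–79: 3600 * 0.932 = 3355
80+: 13300 * 0.954 + 14900 * 0.351 = 12688 + 5230 = 17918
Net migration: 60–79 − 230 → 3125
Population now: 0–19=4848, 20–39=4977, 40–59=11574, 60–79=3125, 80+=17918
After projecting period 2:
Births: 4977 * 0.299 = 1488 ; 11574 * 0.325 = 3762 → 5250
20–39: 4848 * 0.939 = 4552
40–59: 4977 * 0.941 = 4683
60–79: 11574 * 0.932 = 10787
80+: 3125 * 0.954 + 17918 * 0.351 = 2981 + 6289 = 9270
Net migration: 60–79 − 230 → 10557
Population now: 0–19=5250, 20–39=4552, 40–59=4683, 60–79=10557, 80+=9270
After projecting period 3:
Births: 4552 * 0.299 = 1361 ; 4683 * 0.325 = 1522 → 2883
20–39: 5250 * 0.939 = 4930
40–59: 4552 * 0.941 = 4283
60–79: 4683 * 0.932 = 4365
80+: 10557 * 0.954 + 9270 * 0.351 = 10071 + 3254 = 13325
Net migration: 60–79 − 230 → 4135
Population now: 0–19=2883, 20–39=4930, 40–59=4283, 60–79=4135, 80+=13325

4283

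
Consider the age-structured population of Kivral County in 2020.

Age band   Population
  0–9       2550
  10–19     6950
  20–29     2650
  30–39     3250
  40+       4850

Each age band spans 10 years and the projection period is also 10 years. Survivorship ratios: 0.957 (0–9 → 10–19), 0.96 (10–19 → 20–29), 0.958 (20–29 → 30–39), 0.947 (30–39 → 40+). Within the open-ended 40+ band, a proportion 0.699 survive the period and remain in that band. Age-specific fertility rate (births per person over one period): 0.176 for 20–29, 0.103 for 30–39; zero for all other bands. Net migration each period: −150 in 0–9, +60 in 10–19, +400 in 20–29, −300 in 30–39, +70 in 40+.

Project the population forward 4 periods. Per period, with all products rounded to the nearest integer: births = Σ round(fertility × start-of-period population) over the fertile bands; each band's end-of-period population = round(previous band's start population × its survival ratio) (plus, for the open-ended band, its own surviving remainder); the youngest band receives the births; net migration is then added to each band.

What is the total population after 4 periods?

After projecting period 1:
Births: 2650 × 0.176 = 466 ; 3250 × 0.103 = 335 ⇒ total 801
10–19: 2550 × 0.957 = 2440
20–29: 6950 × 0.96 = 6672
30–39: 2650 × 0.958 = 2539
40+: 3250 × 0.947 + 4850 × 0.699 = 3078 + 3390 = 6468
Net migration: 0–9 − 150 → 651; 10–19 + 60 → 2500; 20–29 + 400 → 7072; 30–39 − 300 → 2239; 40+ + 70 → 6538
Population now: 0–9=651, 10–19=2500, 20–29=7072, 30–39=2239, 40+=6538
After projecting period 2:
Births: 7072 × 0.176 = 1245 ; 2239 × 0.103 = 231 ⇒ total 1476
10–19: 651 × 0.957 = 623
20–29: 2500 × 0.96 = 2400
30–39: 7072 × 0.958 = 6775
40+: 2239 × 0.947 + 6538 × 0.699 = 2120 + 4570 = 6690
Net migration: 0–9 − 150 → 1326; 10–19 + 60 → 683; 20–29 + 400 → 2800; 30–39 − 300 → 6475; 40+ + 70 → 6760
Population now: 0–9=1326, 10–19=683, 20–29=2800, 30–39=6475, 40+=6760
After projecting period 3:
Births: 2800 × 0.176 = 493 ; 6475 × 0.103 = 667 ⇒ total 1160
10–19: 1326 × 0.957 = 1269
20–29: 683 × 0.96 = 656
30–39: 2800 × 0.958 = 2682
40+: 6475 × 0.947 + 6760 × 0.699 = 6132 + 4725 = 10857
Net migration: 0–9 − 150 → 1010; 10–19 + 60 → 1329; 20–29 + 400 → 1056; 30–39 − 300 → 2382; 40+ + 70 → 10927
Population now: 0–9=1010, 10–19=1329, 20–29=1056, 30–39=2382, 40+=10927
After projecting period 4:
Births: 1056 × 0.176 = 186 ; 2382 × 0.103 = 245 ⇒ total 431
10–19: 1010 × 0.957 = 967
20–29: 1329 × 0.96 = 1276
30–39: 1056 × 0.958 = 1012
40+: 2382 × 0.947 + 10927 × 0.699 = 2256 + 7638 = 9894
Net migration: 0–9 − 150 → 281; 10–19 + 60 → 1027; 20–29 + 400 → 1676; 30–39 − 300 → 712; 40+ + 70 → 9964
Population now: 0–9=281, 10–19=1027, 20–29=1676, 30–39=712, 40+=9964
Total after period 4: 281 + 1027 + 1676 + 712 + 9964 = 13660

13660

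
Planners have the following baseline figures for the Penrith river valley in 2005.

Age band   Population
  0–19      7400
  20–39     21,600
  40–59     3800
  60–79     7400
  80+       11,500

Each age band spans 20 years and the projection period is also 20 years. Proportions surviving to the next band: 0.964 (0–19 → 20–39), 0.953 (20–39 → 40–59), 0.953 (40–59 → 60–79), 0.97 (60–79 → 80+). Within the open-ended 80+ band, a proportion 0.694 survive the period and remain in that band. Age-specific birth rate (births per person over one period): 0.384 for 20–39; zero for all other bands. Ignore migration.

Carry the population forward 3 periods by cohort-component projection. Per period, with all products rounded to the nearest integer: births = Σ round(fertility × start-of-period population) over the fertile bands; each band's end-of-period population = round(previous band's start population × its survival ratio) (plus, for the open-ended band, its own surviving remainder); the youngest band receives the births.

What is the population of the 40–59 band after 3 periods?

7619

Numbering the bands 1..5 from youngest to oldest:
— Period 1 —
Births: 21600 × 0.384 = 8294
Band 2: 7400 × 0.964 = 7134
Band 3: 21600 × 0.953 = 20585
Band 4: 3800 × 0.953 = 3621
Band 5: 7400 × 0.97 + 11500 × 0.694 = 7178 + 7981 = 15159
Giving 8294 / 7134 / 20585 / 3621 / 15159.
— Period 2 —
Births: 7134 × 0.384 = 2739
Band 2: 8294 × 0.964 = 7995
Band 3: 7134 × 0.953 = 6799
Band 4: 20585 × 0.953 = 19618
Band 5: 3621 × 0.97 + 15159 × 0.694 = 3512 + 10520 = 14032
Giving 2739 / 7995 / 6799 / 19618 / 14032.
— Period 3 —
Births: 7995 × 0.384 = 3070
Band 2: 2739 × 0.964 = 2640
Band 3: 7995 × 0.953 = 7619
Band 4: 6799 × 0.953 = 6479
Band 5: 19618 × 0.97 + 14032 × 0.694 = 19029 + 9738 = 28767
Giving 3070 / 2640 / 7619 / 6479 / 28767.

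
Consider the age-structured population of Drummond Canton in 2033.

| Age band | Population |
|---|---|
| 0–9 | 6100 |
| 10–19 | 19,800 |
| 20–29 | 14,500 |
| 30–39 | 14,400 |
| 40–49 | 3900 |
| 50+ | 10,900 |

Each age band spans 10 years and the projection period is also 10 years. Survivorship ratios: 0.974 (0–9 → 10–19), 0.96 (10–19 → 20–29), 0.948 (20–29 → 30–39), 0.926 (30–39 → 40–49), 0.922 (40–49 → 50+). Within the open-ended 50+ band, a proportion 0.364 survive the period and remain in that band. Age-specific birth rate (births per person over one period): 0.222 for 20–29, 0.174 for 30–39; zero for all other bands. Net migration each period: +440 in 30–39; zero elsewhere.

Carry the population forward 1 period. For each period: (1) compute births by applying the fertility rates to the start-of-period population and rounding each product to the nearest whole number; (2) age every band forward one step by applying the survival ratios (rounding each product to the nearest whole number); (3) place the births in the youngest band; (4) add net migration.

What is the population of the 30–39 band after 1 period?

14186

— Period 1 —
Births: 14500 * 0.222 = 3219 ; 14400 * 0.174 = 2506 ⇒ total 5725
10–19: 6100 * 0.974 = 5941
20–29: 19800 * 0.96 = 19008
30–39: 14500 * 0.948 = 13746
40–49: 14400 * 0.926 = 13334
50+: 3900 * 0.922 + 10900 * 0.364 = 3596 + 3968 = 7564
Net migration: 30–39 + 440 → 14186
End of period: [5725, 5941, 19008, 14186, 13334, 7564]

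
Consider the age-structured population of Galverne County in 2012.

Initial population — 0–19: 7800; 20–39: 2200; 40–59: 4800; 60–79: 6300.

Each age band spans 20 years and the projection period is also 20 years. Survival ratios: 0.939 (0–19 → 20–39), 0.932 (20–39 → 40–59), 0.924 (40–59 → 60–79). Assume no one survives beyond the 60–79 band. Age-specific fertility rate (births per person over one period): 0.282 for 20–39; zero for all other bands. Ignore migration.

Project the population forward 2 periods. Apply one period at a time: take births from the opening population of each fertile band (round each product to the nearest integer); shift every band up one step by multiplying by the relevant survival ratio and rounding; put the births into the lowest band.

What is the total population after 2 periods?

[period 1]
Births: 2200 × 0.282 = 620
20–39: 7800 × 0.939 = 7324
40–59: 2200 × 0.932 = 2050
60–79: 4800 × 0.924 = 4435
Giving 620 / 7324 / 2050 / 4435.
[period 2]
Births: 7324 × 0.282 = 2065
20–39: 620 × 0.939 = 582
40–59: 7324 × 0.932 = 6826
60–79: 2050 × 0.924 = 1894
Giving 2065 / 582 / 6826 / 1894.
Total after period 2: 2065 + 582 + 6826 + 1894 = 11367

11367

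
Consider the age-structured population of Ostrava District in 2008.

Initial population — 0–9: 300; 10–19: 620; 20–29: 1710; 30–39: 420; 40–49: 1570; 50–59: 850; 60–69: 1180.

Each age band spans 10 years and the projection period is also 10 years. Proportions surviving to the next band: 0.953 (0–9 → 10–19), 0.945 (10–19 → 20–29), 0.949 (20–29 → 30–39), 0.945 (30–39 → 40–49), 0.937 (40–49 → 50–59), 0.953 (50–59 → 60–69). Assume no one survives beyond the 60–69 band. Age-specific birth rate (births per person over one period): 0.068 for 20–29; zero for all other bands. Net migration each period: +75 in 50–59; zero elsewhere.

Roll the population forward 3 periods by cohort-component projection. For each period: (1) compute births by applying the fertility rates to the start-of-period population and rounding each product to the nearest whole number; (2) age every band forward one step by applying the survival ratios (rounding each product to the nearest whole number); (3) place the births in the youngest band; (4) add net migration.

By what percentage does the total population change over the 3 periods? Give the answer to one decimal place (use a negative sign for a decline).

[period 1]
Births: 1710 × 0.068 = 116
10–19: 300 × 0.953 = 286
20–29: 620 × 0.945 = 586
30–39: 1710 × 0.949 = 1623
40–49: 420 × 0.945 = 397
50–59: 1570 × 0.937 = 1471
60–69: 850 × 0.953 = 810
Net migration: 50–59 + 75 → 1546
→ [116, 286, 586, 1623, 397, 1546, 810]
[period 2]
Births: 586 × 0.068 = 40
10–19: 116 × 0.953 = 111
20–29: 286 × 0.945 = 270
30–39: 586 × 0.949 = 556
40–49: 1623 × 0.945 = 1534
50–59: 397 × 0.937 = 372
60–69: 1546 × 0.953 = 1473
Net migration: 50–59 + 75 → 447
→ [40, 111, 270, 556, 1534, 447, 1473]
[period 3]
Births: 270 × 0.068 = 18
10–19: 40 × 0.953 = 38
20–29: 111 × 0.945 = 105
30–39: 270 × 0.949 = 256
40–49: 556 × 0.945 = 525
50–59: 1534 × 0.937 = 1437
60–69: 447 × 0.953 = 426
Net migration: 50–59 + 75 → 1512
→ [18, 38, 105, 256, 525, 1512, 426]
Total: 6650 → 2880; change = -3770; percentage change = -56.7%

-56.7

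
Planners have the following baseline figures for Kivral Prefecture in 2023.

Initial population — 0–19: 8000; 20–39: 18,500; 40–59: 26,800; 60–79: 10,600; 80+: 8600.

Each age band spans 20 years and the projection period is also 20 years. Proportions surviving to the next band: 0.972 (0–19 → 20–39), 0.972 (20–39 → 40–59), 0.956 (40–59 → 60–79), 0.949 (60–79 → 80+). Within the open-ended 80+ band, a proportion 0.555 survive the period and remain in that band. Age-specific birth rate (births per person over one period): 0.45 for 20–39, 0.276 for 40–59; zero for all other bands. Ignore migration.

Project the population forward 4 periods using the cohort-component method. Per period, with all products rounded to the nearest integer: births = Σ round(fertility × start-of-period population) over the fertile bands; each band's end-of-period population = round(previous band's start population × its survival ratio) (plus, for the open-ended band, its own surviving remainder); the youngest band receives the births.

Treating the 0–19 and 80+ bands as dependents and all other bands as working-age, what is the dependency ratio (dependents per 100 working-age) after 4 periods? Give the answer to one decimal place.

109.2

— Period 1 —
Births: 18500 × 0.45 = 8325 ; 26800 × 0.276 = 7397 ⇒ total 15722
20–39: 8000 × 0.972 = 7776
40–59: 18500 × 0.972 = 17982
60–79: 26800 × 0.956 = 25621
80+: 10600 × 0.949 + 8600 × 0.555 = 10059 + 4773 = 14832
End of period: [15722, 7776, 17982, 25621, 14832]
— Period 2 —
Births: 7776 × 0.45 = 3499 ; 17982 × 0.276 = 4963 ⇒ total 8462
20–39: 15722 × 0.972 = 15282
40–59: 7776 × 0.972 = 7558
60–79: 17982 × 0.956 = 17191
80+: 25621 × 0.949 + 14832 × 0.555 = 24314 + 8232 = 32546
End of period: [8462, 15282, 7558, 17191, 32546]
— Period 3 —
Births: 15282 × 0.45 = 6877 ; 7558 × 0.276 = 2086 ⇒ total 8963
20–39: 8462 × 0.972 = 8225
40–59: 15282 × 0.972 = 14854
60–79: 7558 × 0.956 = 7225
80+: 17191 × 0.949 + 32546 × 0.555 = 16314 + 18063 = 34377
End of period: [8963, 8225, 14854, 7225, 34377]
— Period 4 —
Births: 8225 × 0.45 = 3701 ; 14854 × 0.276 = 4100 ⇒ total 7801
20–39: 8963 × 0.972 = 8712
40–59: 8225 × 0.972 = 7995
60–79: 14854 × 0.956 = 14200
80+: 7225 × 0.949 + 34377 × 0.555 = 6857 + 19079 = 25936
End of period: [7801, 8712, 7995, 14200, 25936]
Dependents (band 0–19 + band 80+) = 7801 + 25936 = 33737; working-age = 30907; ratio = 33737/30907 × 100 = 109.2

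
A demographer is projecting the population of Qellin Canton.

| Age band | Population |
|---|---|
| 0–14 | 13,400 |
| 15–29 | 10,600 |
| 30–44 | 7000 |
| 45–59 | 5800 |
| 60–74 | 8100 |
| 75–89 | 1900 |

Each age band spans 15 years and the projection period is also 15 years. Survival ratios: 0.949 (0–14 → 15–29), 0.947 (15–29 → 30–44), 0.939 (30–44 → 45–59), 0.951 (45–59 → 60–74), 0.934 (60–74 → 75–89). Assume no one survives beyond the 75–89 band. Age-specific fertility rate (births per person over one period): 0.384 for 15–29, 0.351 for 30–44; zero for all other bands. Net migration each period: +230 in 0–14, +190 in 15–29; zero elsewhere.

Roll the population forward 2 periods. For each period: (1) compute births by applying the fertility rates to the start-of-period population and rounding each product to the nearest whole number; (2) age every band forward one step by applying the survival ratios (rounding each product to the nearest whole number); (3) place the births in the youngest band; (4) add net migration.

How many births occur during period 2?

8479

Period 1.
Births: 10600 × 0.384 = 4070  |  7000 × 0.351 = 2457 ⇒ total 6527
15–29: 13400 × 0.949 = 12717
30–44: 10600 × 0.947 = 10038
45–59: 7000 × 0.939 = 6573
60–74: 5800 × 0.951 = 5516
75–89: 8100 × 0.934 = 7565
Net migration: 0–14 + 230 → 6757; 15–29 + 190 → 12907
End of period: [6757, 12907, 10038, 6573, 5516, 7565]
Period 2.
Births: 12907 × 0.384 = 4956  |  10038 × 0.351 = 3523 ⇒ total 8479
15–29: 6757 × 0.949 = 6412
30–44: 12907 × 0.947 = 12223
45–59: 10038 × 0.939 = 9426
60–74: 6573 × 0.951 = 6251
75–89: 5516 × 0.934 = 5152
Net migration: 0–14 + 230 → 8709; 15–29 + 190 → 6602
End of period: [8709, 6602, 12223, 9426, 6251, 5152]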